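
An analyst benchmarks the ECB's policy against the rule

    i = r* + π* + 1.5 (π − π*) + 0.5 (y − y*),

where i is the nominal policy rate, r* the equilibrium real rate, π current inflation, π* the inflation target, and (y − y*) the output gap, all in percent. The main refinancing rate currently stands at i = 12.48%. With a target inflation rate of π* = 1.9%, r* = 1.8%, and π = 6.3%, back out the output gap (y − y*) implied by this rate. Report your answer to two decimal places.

4.36%

0.5 (y − y*) = 12.48 − 1.8 − 1.9 − 1.5 × (6.3 − 1.9) = 2.18
(y − y*) = 2.18 / 0.5 = 4.36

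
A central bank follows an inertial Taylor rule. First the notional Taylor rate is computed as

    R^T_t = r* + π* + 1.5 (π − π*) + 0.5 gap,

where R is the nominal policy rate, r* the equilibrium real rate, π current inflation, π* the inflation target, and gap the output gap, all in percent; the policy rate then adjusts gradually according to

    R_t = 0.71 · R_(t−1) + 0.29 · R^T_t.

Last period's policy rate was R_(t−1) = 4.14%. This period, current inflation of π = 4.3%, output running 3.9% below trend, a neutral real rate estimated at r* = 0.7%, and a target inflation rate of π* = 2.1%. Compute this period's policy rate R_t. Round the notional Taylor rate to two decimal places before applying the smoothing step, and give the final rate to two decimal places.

4.14%

Output 3.9% below potential → gap = -3.9.
R^T_t = 0.7 + 2.1 + 1.5 × (4.3 − 2.1) + 0.5 × (-3.9)
   = 0.7 + 2.1 + 3.3 − 1.95 = 4.15
R_t = 0.71 × 4.14 + 0.29 × 4.15 = 2.9394 + 1.2035 = 4.14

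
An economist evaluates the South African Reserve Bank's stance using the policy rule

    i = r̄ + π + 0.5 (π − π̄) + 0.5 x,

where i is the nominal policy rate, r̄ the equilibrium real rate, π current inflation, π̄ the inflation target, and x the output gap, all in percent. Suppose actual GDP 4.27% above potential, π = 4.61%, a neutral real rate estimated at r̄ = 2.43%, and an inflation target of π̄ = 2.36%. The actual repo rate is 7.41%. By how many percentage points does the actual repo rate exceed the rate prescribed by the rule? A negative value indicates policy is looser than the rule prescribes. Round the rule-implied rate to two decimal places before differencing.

-2.89 pp

Output 4.27% above potential → x = 4.27.
i = 2.43 + 4.61 + 0.5 × (4.61 − 2.36) + 0.5 × 4.27
   = 2.43 + 4.61 + 1.125 + 2.135 = 10.30
Deviation = 7.41 − 10.30 = -2.89 pp.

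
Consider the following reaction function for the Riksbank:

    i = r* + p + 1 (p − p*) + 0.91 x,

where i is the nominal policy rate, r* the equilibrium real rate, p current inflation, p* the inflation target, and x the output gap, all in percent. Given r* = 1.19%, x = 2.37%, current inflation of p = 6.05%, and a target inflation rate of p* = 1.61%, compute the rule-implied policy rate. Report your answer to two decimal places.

i = 1.19 + 6.05 + 1 × (6.05 − 1.61) + 0.91 × 2.37
   = 1.19 + 6.05 + 4.44 + 2.1567 = 13.84

13.84%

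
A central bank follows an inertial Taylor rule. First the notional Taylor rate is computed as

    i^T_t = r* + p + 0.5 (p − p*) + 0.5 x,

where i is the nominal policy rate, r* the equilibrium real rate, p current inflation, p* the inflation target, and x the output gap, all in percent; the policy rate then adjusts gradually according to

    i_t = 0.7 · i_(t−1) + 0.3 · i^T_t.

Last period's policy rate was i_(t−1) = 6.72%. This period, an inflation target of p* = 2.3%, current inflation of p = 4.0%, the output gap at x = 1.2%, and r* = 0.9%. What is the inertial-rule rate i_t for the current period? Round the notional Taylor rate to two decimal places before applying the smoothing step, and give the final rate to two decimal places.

6.61%

i^T_t = 0.9 + 4.0 + 0.5 × (4.0 − 2.3) + 0.5 × 1.2
   = 0.9 + 4 + 0.85 + 0.6 = 6.35
i_t = 0.7 × 6.72 + 0.3 × 6.35 = 4.704 + 1.905 = 6.61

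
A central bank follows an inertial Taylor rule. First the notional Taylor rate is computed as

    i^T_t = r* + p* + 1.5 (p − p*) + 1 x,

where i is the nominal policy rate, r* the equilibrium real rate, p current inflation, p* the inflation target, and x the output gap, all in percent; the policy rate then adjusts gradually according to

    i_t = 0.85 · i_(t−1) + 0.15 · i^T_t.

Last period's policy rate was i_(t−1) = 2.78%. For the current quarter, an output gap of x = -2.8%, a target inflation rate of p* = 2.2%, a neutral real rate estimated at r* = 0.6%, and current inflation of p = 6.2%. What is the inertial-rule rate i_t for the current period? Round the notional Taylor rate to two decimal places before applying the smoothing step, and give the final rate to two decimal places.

i^T_t = 0.6 + 2.2 + 1.5 × (6.2 − 2.2) + 1 × (-2.8)
   = 0.6 + 2.2 + 6 − 2.8 = 6.00
i_t = 0.85 × 2.78 + 0.15 × 6.00 = 2.363 + 0.9 = 3.26

3.26%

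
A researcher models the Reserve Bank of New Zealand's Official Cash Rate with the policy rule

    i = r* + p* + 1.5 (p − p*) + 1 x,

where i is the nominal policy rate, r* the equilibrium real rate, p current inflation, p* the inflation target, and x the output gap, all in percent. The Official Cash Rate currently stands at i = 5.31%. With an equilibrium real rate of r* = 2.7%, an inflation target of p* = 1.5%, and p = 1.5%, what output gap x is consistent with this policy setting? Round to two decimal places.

1.11%

1 x = 5.31 − 2.7 − 1.5 − 1.5 × (1.5 − 1.5) = 1.11
x = 1.11 / 1 = 1.11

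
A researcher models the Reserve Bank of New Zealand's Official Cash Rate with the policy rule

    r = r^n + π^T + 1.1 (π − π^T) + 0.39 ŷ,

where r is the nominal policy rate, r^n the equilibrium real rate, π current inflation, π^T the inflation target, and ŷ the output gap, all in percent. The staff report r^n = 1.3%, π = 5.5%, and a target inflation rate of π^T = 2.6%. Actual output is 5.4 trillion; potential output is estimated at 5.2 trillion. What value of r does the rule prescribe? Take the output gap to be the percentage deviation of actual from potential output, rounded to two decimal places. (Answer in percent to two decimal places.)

8.59%

Output gap = 100 × (5.4 − 5.2) / 5.2 = 3.85%.
r = 1.30 + 2.60 + 1.1 × (5.50 − 2.60) + 0.39 × 3.85
   = 1.30 + 2.6 + 3.19 + 1.5015 = 8.59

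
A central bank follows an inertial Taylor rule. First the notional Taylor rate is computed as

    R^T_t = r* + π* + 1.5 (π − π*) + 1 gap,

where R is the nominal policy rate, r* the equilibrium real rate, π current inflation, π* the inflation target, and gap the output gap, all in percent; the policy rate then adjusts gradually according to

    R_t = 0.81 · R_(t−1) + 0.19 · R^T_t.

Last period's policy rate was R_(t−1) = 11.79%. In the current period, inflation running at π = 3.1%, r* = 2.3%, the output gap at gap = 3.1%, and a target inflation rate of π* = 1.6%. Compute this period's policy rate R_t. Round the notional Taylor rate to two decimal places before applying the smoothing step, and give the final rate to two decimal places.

R^T_t = 2.3 + 1.6 + 1.5 × (3.1 − 1.6) + 1 × 3.1
   = 2.3 + 1.6 + 2.25 + 3.1 = 9.25
R_t = 0.81 × 11.79 + 0.19 × 9.25 = 9.5499 + 1.7575 = 11.31

11.31%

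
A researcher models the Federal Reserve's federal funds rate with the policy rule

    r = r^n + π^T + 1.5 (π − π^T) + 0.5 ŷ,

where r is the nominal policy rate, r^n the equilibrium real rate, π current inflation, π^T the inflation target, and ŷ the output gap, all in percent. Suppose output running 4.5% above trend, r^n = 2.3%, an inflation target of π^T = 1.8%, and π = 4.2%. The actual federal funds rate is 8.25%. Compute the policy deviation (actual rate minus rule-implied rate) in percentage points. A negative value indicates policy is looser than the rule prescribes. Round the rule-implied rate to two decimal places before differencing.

-1.70 pp

Output 4.5% above potential → ŷ = 4.5.
r = 2.3 + 1.8 + 1.5 × (4.2 − 1.8) + 0.5 × 4.5
   = 2.3 + 1.8 + 3.6 + 2.25 = 9.95
Deviation = 8.25 − 9.95 = -1.70 pp.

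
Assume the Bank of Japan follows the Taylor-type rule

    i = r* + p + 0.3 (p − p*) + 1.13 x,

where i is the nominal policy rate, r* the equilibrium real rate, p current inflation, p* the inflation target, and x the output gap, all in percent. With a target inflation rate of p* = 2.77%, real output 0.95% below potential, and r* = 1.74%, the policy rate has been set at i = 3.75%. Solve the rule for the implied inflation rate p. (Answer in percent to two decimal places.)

Output 0.95% below potential → x = -0.95.
Collecting p: i = r* + (1 + 0.3) p − 0.3 p* + 1.13 x
1.3 p = 3.75 − 1.74 + 0.3 × 2.77 − 1.13 × (-0.95) = 3.9145
p = 3.9145 / 1.3 = 3.01

3.01%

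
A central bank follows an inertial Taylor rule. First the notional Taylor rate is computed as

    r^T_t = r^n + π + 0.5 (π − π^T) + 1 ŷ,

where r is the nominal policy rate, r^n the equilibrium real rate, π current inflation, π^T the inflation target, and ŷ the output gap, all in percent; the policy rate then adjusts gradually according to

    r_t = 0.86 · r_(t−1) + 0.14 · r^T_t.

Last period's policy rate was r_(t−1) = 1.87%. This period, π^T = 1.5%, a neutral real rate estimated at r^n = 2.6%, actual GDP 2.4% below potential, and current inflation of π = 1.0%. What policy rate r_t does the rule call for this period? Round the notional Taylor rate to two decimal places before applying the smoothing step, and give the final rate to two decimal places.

1.74%

Output 2.4% below potential → ŷ = -2.4.
r^T_t = 2.6 + 1.0 + 0.5 × (1.0 − 1.5) + 1 × (-2.4)
   = 2.6 + 1 − 0.25 − 2.4 = 0.95
r_t = 0.86 × 1.87 + 0.14 × 0.95 = 1.6082 + 0.133 = 1.74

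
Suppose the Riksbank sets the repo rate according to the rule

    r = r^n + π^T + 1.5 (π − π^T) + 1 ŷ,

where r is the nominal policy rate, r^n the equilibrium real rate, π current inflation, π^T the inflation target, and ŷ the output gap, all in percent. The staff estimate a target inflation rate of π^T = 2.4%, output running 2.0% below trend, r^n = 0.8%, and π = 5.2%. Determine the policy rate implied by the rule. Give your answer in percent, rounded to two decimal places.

Output 2.0% below potential → ŷ = -2.0.
r = 0.8 + 2.4 + 1.5 × (5.2 − 2.4) + 1 × (-2.0)
   = 0.8 + 2.4 + 4.2 − 2 = 5.40

5.40%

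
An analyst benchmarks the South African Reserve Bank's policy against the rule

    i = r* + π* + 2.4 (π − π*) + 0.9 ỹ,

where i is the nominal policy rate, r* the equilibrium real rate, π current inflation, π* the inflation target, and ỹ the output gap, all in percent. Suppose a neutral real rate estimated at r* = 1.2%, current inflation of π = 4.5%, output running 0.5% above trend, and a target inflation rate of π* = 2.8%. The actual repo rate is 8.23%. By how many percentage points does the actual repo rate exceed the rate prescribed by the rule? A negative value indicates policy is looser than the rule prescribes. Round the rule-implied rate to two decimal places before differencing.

Output 0.5% above potential → ỹ = 0.5.
i = 1.2 + 2.8 + 2.4 × (4.5 − 2.8) + 0.9 × 0.5
   = 1.2 + 2.8 + 4.08 + 0.45 = 8.53
Deviation = 8.23 − 8.53 = -0.30 pp.

-0.30 pp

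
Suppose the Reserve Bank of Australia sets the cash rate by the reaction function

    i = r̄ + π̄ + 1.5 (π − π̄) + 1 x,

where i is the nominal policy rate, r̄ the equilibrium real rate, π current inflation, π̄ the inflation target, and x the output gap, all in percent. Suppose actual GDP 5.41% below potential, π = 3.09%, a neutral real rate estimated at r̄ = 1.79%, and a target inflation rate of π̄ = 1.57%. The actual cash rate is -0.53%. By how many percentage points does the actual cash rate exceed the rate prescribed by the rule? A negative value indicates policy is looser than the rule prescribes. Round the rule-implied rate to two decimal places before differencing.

-0.76 pp

Output 5.41% below potential → x = -5.41.
i = 1.79 + 1.57 + 1.5 × (3.09 − 1.57) + 1 × (-5.41)
   = 1.79 + 1.57 + 2.28 − 5.41 = 0.23
Deviation = -0.53 − 0.23 = -0.76 pp.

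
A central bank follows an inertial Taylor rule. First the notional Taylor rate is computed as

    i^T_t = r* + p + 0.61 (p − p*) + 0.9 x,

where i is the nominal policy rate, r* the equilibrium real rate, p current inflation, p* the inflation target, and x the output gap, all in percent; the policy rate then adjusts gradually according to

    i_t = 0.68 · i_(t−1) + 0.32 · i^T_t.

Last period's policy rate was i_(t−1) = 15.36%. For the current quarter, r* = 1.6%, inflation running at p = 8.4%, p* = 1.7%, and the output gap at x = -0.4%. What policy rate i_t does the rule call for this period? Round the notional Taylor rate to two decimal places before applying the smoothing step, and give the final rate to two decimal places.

i^T_t = 1.6 + 8.4 + 0.61 × (8.4 − 1.7) + 0.9 × (-0.4)
   = 1.6 + 8.4 + 4.087 − 0.36 = 13.73
i_t = 0.68 × 15.36 + 0.32 × 13.73 = 10.4448 + 4.3936 = 14.84

14.84%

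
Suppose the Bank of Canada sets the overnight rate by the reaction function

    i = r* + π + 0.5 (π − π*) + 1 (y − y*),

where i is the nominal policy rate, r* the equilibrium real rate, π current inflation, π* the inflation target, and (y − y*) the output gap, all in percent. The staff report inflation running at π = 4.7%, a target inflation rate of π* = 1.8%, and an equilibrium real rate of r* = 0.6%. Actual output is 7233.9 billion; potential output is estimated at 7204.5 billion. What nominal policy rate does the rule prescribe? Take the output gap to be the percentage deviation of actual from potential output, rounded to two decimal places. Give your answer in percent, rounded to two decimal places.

7.16%

Output gap = 100 × (7233.9 − 7204.5) / 7204.5 = 0.41%.
i = 0.60 + 4.70 + 0.5 × (4.70 − 1.80) + 1 × 0.41
   = 0.60 + 4.7 + 1.45 + 0.41 = 7.16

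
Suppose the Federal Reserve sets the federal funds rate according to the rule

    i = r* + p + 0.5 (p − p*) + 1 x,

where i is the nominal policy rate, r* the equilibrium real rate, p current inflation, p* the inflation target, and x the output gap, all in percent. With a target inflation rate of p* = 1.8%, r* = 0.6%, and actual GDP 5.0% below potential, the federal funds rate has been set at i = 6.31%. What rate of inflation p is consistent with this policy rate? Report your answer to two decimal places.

Output 5.0% below potential → x = -5.0.
Collecting p: i = r* + (1 + 0.5) p − 0.5 p* + 1 x
1.5 p = 6.31 − 0.6 + 0.5 × 1.8 − 1 × (-5.0) = 11.61
p = 11.61 / 1.5 = 7.74

7.74%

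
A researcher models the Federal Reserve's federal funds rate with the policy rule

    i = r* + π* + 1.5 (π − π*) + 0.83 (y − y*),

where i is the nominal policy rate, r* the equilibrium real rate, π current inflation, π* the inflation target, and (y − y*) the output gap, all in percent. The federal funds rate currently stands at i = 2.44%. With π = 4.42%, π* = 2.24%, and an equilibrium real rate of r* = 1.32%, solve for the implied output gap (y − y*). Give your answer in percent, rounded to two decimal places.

-5.29%

0.83 (y − y*) = 2.44 − 1.32 − 2.24 − 1.5 × (4.42 − 2.24) = -4.39
(y − y*) = -4.39 / 0.83 = -5.29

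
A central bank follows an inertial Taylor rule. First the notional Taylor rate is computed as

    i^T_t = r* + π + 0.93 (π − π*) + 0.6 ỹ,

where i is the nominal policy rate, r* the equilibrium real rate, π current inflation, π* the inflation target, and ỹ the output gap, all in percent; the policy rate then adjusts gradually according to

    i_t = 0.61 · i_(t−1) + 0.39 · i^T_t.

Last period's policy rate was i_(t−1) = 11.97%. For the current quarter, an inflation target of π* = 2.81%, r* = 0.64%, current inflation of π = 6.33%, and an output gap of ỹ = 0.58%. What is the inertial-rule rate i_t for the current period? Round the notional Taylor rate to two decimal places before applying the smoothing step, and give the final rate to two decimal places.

i^T_t = 0.64 + 6.33 + 0.93 × (6.33 − 2.81) + 0.6 × 0.58
   = 0.64 + 6.33 + 3.2736 + 0.348 = 10.59
i_t = 0.61 × 11.97 + 0.39 × 10.59 = 7.3017 + 4.1301 = 11.43

11.43%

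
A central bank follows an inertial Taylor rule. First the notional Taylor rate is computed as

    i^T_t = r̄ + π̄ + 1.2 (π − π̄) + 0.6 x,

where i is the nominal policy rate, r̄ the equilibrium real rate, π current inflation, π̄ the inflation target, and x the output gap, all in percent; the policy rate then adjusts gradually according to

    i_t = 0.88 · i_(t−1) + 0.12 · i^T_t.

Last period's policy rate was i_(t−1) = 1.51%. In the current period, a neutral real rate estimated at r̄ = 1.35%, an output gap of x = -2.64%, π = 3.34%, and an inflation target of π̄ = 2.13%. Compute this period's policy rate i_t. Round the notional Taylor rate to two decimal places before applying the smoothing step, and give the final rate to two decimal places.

1.73%

i^T_t = 1.35 + 2.13 + 1.2 × (3.34 − 2.13) + 0.6 × (-2.64)
   = 1.35 + 2.13 + 1.452 − 1.584 = 3.35
i_t = 0.88 × 1.51 + 0.12 × 3.35 = 1.3288 + 0.402 = 1.73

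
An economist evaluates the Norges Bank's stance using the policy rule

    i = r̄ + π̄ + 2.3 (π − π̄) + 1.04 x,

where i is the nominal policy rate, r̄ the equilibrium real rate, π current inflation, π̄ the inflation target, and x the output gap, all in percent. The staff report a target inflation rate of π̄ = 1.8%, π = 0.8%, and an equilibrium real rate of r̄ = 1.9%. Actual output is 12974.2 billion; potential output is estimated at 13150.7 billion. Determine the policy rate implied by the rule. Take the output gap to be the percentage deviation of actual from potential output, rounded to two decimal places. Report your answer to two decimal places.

0.01%

Output gap = 100 × (12974.2 − 13150.7) / 13150.7 = -1.34%.
i = 1.90 + 1.80 + 2.3 × (0.80 − 1.80) + 1.04 × (-1.34)
   = 1.90 + 1.8 − 2.3 − 1.3936 = 0.01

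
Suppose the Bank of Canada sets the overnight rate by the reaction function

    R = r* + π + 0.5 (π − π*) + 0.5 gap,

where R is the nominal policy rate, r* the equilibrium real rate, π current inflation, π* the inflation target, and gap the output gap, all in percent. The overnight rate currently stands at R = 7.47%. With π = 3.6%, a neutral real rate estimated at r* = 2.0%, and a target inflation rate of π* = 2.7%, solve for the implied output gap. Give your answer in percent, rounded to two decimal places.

0.5 gap = 7.47 − 2.0 − 3.6 − 0.5 × (3.6 − 2.7) = 1.42
gap = 1.42 / 0.5 = 2.84

2.84%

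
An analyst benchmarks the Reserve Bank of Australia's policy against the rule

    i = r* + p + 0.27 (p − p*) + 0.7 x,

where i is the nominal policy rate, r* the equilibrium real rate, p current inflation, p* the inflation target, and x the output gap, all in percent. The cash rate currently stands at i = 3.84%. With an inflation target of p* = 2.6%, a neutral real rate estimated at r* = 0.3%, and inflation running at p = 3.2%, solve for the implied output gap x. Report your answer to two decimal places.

0.25%

0.7 x = 3.84 − 0.3 − 3.2 − 0.27 × (3.2 − 2.6) = 0.178
x = 0.178 / 0.7 = 0.25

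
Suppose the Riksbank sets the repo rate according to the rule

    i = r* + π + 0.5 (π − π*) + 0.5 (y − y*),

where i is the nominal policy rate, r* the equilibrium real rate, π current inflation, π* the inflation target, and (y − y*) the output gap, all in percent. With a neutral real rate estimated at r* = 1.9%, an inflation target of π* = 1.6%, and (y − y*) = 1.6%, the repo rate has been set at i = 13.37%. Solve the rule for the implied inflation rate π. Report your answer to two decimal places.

Collecting π: i = r* + (1 + 0.5) π − 0.5 π* + 0.5 (y − y*)
1.5 π = 13.37 − 1.9 + 0.5 × 1.6 − 0.5 × 1.6 = 11.47
π = 11.47 / 1.5 = 7.65

7.65%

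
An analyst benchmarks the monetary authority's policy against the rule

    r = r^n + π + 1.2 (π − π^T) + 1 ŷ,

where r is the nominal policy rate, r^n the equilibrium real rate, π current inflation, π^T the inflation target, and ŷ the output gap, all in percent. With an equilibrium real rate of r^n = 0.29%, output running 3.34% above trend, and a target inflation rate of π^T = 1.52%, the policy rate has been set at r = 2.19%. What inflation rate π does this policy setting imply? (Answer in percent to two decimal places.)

Output 3.34% above potential → ŷ = 3.34.
Collecting π: r = r^n + (1 + 1.2) π − 1.2 π^T + 1 ŷ
2.2 π = 2.19 − 0.29 + 1.2 × 1.52 − 1 × 3.34 = 0.384
π = 0.384 / 2.2 = 0.17

0.17%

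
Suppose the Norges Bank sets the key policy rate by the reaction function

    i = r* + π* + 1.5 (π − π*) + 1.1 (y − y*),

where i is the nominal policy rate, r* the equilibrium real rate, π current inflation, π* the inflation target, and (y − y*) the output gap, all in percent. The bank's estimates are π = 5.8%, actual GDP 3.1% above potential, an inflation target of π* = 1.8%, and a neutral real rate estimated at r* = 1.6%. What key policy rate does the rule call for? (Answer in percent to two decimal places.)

Output 3.1% above potential → (y − y*) = 3.1.
i = 1.6 + 1.8 + 1.5 × (5.8 − 1.8) + 1.1 × 3.1
   = 1.6 + 1.8 + 6 + 3.41 = 12.81

12.81%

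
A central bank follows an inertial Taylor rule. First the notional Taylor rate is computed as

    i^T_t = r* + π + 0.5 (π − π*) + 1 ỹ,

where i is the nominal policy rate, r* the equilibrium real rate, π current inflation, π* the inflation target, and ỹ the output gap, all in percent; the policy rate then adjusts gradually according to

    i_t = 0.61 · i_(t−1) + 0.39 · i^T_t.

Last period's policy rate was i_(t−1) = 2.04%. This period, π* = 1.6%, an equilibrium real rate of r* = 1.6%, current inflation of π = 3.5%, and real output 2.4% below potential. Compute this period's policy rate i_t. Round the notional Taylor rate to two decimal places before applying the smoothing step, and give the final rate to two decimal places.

2.67%

Output 2.4% below potential → ỹ = -2.4.
i^T_t = 1.6 + 3.5 + 0.5 × (3.5 − 1.6) + 1 × (-2.4)
   = 1.6 + 3.5 + 0.95 − 2.4 = 3.65
i_t = 0.61 × 2.04 + 0.39 × 3.65 = 1.2444 + 1.4235 = 2.67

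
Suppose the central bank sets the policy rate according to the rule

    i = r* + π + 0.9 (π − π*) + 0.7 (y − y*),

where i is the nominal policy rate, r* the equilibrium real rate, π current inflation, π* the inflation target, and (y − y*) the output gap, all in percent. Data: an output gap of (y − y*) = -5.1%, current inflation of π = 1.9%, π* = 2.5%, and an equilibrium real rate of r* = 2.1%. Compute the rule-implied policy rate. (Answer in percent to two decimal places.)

i = 2.1 + 1.9 + 0.9 × (1.9 − 2.5) + 0.7 × (-5.1)
   = 2.1 + 1.9 − 0.54 − 3.57 = -0.11

-0.11%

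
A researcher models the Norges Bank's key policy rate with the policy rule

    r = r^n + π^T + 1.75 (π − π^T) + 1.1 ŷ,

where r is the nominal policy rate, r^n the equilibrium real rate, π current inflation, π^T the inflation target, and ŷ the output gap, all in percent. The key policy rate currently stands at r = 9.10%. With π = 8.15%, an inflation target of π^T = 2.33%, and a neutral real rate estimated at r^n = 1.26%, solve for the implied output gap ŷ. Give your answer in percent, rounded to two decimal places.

1.1 ŷ = 9.10 − 1.26 − 2.33 − 1.75 × (8.15 − 2.33) = -4.675
ŷ = -4.675 / 1.1 = -4.25

-4.25%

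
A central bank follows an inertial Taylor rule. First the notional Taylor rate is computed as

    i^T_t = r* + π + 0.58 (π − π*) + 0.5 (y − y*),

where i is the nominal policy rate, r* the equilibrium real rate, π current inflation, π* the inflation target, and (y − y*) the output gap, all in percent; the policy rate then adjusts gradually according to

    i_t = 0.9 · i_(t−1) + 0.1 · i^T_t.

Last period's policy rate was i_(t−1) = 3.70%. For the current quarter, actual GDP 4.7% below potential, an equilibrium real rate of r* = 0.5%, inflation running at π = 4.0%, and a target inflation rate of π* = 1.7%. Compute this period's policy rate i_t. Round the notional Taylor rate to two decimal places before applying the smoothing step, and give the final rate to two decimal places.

3.68%

Output 4.7% below potential → (y − y*) = -4.7.
i^T_t = 0.5 + 4.0 + 0.58 × (4.0 − 1.7) + 0.5 × (-4.7)
   = 0.5 + 4 + 1.334 − 2.35 = 3.48
i_t = 0.9 × 3.70 + 0.1 × 3.48 = 3.33 + 0.348 = 3.68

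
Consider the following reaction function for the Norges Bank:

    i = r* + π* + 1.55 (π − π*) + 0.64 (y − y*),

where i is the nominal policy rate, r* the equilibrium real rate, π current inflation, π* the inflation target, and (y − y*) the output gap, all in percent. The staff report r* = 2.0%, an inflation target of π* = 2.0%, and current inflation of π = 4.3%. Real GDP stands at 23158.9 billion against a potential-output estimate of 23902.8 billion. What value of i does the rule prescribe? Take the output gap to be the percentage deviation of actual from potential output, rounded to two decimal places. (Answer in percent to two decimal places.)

Output gap = 100 × (23158.9 − 23902.8) / 23902.8 = -3.11%.
i = 2.00 + 2.00 + 1.55 × (4.30 − 2.00) + 0.64 × (-3.11)
   = 2.00 + 2 + 3.565 − 1.9904 = 5.57

5.57%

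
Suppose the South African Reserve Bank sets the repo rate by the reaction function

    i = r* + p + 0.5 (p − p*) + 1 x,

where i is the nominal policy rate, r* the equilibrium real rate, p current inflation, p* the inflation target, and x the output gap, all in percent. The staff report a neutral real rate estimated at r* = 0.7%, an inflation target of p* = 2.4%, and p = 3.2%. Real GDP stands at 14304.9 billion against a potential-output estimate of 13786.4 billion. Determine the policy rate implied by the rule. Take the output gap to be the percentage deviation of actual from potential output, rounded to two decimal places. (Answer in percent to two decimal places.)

8.06%

Output gap = 100 × (14304.9 − 13786.4) / 13786.4 = 3.76%.
i = 0.70 + 3.20 + 0.5 × (3.20 − 2.40) + 1 × 3.76
   = 0.70 + 3.2 + 0.4 + 3.76 = 8.06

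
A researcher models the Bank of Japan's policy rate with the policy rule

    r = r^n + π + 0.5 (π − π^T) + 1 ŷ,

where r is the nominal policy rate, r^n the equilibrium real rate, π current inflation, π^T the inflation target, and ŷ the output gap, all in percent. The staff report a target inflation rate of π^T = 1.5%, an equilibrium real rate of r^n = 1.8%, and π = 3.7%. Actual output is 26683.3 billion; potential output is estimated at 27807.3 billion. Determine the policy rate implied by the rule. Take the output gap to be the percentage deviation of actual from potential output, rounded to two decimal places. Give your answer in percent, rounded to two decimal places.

2.56%

Output gap = 100 × (26683.3 − 27807.3) / 27807.3 = -4.04%.
r = 1.80 + 3.70 + 0.5 × (3.70 − 1.50) + 1 × (-4.04)
   = 1.80 + 3.7 + 1.1 − 4.04 = 2.56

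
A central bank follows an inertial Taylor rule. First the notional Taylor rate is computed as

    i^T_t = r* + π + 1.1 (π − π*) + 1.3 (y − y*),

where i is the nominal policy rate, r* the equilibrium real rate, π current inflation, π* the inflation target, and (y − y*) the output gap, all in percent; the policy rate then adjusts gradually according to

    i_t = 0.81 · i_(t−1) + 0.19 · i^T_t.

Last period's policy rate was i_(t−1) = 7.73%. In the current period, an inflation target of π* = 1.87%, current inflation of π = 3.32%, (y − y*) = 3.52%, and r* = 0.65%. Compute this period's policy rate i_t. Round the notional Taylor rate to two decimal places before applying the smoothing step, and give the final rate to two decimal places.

i^T_t = 0.65 + 3.32 + 1.1 × (3.32 − 1.87) + 1.3 × 3.52
   = 0.65 + 3.32 + 1.595 + 4.576 = 10.14
i_t = 0.81 × 7.73 + 0.19 × 10.14 = 6.2613 + 1.9266 = 8.19

8.19%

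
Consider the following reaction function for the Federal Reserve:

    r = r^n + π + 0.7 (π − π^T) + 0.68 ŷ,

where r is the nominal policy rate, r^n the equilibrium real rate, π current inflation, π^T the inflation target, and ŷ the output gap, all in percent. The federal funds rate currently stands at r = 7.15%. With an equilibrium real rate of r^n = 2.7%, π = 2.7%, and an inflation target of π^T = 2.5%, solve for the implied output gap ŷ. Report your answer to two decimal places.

2.37%

0.68 ŷ = 7.15 − 2.7 − 2.7 − 0.7 × (2.7 − 2.5) = 1.61
ŷ = 1.61 / 0.68 = 2.37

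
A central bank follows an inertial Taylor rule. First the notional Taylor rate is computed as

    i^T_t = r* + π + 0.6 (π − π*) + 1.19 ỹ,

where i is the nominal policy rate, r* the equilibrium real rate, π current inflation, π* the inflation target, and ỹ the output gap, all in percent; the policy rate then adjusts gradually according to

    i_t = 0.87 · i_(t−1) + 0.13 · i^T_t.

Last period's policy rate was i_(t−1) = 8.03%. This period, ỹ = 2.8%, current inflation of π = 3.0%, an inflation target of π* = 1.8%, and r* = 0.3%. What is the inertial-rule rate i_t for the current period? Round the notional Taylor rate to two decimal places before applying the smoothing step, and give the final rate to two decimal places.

7.94%

i^T_t = 0.3 + 3.0 + 0.6 × (3.0 − 1.8) + 1.19 × 2.8
   = 0.3 + 3 + 0.72 + 3.332 = 7.35
i_t = 0.87 × 8.03 + 0.13 × 7.35 = 6.9861 + 0.9555 = 7.94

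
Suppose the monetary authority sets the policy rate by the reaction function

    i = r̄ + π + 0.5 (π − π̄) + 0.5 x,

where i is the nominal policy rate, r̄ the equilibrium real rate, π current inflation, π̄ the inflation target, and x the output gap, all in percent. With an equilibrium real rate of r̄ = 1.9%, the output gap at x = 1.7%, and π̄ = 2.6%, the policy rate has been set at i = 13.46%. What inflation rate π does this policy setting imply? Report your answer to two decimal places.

8.01%

Collecting π: i = r̄ + (1 + 0.5) π − 0.5 π̄ + 0.5 x
1.5 π = 13.46 − 1.9 + 0.5 × 2.6 − 0.5 × 1.7 = 12.01
π = 12.01 / 1.5 = 8.01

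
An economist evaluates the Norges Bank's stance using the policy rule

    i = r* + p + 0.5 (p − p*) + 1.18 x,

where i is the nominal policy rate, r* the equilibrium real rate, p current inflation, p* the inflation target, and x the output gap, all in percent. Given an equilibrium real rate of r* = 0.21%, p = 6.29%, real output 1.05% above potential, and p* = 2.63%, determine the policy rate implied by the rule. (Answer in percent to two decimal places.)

Output 1.05% above potential → x = 1.05.
i = 0.21 + 6.29 + 0.5 × (6.29 − 2.63) + 1.18 × 1.05
   = 0.21 + 6.29 + 1.83 + 1.239 = 9.57

9.57%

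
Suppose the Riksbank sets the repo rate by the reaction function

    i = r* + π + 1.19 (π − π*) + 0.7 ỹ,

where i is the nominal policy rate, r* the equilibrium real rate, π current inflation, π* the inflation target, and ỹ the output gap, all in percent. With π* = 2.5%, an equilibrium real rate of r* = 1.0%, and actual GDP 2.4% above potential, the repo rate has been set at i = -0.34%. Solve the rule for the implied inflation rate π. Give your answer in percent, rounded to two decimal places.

-0.02%

Output 2.4% above potential → ỹ = 2.4.
Collecting π: i = r* + (1 + 1.19) π − 1.19 π* + 0.7 ỹ
2.19 π = -0.34 − 1.0 + 1.19 × 2.5 − 0.7 × 2.4 = -0.045
π = -0.045 / 2.19 = -0.02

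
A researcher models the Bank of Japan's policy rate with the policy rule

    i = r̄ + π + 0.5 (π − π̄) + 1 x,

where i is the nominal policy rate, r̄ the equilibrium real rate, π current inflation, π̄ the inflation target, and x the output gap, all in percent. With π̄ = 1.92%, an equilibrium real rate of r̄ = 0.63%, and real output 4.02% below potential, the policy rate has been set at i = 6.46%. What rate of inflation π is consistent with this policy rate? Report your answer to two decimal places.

7.21%

Output 4.02% below potential → x = -4.02.
Collecting π: i = r̄ + (1 + 0.5) π − 0.5 π̄ + 1 x
1.5 π = 6.46 − 0.63 + 0.5 × 1.92 − 1 × (-4.02) = 10.81
π = 10.81 / 1.5 = 7.21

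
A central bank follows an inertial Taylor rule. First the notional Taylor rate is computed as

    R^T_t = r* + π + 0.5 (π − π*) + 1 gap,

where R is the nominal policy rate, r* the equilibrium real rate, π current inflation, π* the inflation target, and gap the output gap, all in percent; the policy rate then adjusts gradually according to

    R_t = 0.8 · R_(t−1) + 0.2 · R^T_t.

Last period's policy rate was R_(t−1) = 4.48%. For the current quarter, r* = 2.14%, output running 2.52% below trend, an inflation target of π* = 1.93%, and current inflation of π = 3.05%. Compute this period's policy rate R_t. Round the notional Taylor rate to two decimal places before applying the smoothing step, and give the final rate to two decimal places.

4.23%

Output 2.52% below potential → gap = -2.52.
R^T_t = 2.14 + 3.05 + 0.5 × (3.05 − 1.93) + 1 × (-2.52)
   = 2.14 + 3.05 + 0.56 − 2.52 = 3.23
R_t = 0.8 × 4.48 + 0.2 × 3.23 = 3.584 + 0.646 = 4.23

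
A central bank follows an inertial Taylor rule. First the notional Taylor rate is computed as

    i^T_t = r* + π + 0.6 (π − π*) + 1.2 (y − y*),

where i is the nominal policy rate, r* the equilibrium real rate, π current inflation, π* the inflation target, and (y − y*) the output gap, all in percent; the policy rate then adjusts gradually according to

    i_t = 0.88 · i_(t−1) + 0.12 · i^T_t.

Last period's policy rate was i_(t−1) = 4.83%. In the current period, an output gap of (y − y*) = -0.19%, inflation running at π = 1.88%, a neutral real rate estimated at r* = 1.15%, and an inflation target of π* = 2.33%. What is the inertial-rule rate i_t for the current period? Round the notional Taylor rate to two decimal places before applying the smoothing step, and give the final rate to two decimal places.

i^T_t = 1.15 + 1.88 + 0.6 × (1.88 − 2.33) + 1.2 × (-0.19)
   = 1.15 + 1.88 − 0.27 − 0.228 = 2.53
i_t = 0.88 × 4.83 + 0.12 × 2.53 = 4.2504 + 0.3036 = 4.55

4.55%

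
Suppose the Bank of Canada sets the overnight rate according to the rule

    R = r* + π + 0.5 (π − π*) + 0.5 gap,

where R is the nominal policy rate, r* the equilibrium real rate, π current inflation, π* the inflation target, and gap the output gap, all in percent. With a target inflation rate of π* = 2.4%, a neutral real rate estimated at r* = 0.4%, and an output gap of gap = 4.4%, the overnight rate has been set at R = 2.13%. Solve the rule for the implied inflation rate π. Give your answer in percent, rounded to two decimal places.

Collecting π: R = r* + (1 + 0.5) π − 0.5 π* + 0.5 gap
1.5 π = 2.13 − 0.4 + 0.5 × 2.4 − 0.5 × 4.4 = 0.73
π = 0.73 / 1.5 = 0.49

0.49%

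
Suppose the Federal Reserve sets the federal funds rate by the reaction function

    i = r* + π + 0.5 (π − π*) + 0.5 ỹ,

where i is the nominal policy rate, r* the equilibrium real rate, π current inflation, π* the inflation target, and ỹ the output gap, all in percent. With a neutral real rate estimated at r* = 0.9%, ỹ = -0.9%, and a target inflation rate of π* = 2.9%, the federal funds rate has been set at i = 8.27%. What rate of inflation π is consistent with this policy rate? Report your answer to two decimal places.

Collecting π: i = r* + (1 + 0.5) π − 0.5 π* + 0.5 ỹ
1.5 π = 8.27 − 0.9 + 0.5 × 2.9 − 0.5 × (-0.9) = 9.27
π = 9.27 / 1.5 = 6.18

6.18%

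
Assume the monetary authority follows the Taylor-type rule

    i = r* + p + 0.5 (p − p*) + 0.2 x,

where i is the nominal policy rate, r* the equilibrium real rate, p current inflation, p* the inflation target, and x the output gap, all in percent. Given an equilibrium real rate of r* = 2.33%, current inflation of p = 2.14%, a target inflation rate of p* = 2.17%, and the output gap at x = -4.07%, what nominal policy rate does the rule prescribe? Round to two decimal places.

i = 2.33 + 2.14 + 0.5 × (2.14 − 2.17) + 0.2 × (-4.07)
   = 2.33 + 2.14 − 0.015 − 0.814 = 3.64

3.64%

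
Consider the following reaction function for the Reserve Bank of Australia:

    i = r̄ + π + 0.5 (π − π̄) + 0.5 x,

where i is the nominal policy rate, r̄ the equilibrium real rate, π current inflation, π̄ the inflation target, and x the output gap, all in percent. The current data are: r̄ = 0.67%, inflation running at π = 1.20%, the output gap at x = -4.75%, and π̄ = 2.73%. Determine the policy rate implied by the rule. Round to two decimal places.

-1.27%

i = 0.67 + 1.20 + 0.5 × (1.20 − 2.73) + 0.5 × (-4.75)
   = 0.67 + 1.2 − 0.765 − 2.375 = -1.27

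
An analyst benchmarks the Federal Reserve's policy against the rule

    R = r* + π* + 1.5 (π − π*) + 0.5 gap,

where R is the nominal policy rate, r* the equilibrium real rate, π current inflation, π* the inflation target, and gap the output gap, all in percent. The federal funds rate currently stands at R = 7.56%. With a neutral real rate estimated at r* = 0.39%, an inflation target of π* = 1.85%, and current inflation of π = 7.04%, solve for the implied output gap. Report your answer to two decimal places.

-4.93%

0.5 gap = 7.56 − 0.39 − 1.85 − 1.5 × (7.04 − 1.85) = -2.465
gap = -2.465 / 0.5 = -4.93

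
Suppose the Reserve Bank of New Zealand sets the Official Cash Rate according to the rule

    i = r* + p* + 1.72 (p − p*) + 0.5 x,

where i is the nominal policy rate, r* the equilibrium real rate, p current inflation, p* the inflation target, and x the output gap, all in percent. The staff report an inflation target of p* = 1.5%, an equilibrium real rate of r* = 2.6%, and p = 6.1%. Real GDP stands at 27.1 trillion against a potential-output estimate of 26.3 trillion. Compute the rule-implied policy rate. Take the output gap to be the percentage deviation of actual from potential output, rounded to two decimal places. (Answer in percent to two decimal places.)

Output gap = 100 × (27.1 − 26.3) / 26.3 = 3.04%.
i = 2.60 + 1.50 + 1.72 × (6.10 − 1.50) + 0.5 × 3.04
   = 2.60 + 1.5 + 7.912 + 1.52 = 13.53

13.53%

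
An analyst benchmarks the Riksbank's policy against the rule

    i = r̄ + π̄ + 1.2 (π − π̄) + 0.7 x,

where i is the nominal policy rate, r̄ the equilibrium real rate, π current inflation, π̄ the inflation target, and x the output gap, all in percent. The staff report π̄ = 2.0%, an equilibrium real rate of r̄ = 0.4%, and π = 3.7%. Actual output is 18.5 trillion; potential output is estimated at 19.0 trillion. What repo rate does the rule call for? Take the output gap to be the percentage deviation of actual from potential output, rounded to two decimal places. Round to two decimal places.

2.60%

Output gap = 100 × (18.5 − 19.0) / 19.0 = -2.63%.
i = 0.40 + 2.00 + 1.2 × (3.70 − 2.00) + 0.7 × (-2.63)
   = 0.40 + 2 + 2.04 − 1.841 = 2.60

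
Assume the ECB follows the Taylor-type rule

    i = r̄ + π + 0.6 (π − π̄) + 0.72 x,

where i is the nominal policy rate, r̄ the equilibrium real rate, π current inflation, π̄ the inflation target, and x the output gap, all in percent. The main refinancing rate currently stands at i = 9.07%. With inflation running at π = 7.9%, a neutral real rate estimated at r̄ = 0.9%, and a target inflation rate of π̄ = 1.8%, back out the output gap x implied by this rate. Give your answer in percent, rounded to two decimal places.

-4.71%

0.72 x = 9.07 − 0.9 − 7.9 − 0.6 × (7.9 − 1.8) = -3.39
x = -3.39 / 0.72 = -4.71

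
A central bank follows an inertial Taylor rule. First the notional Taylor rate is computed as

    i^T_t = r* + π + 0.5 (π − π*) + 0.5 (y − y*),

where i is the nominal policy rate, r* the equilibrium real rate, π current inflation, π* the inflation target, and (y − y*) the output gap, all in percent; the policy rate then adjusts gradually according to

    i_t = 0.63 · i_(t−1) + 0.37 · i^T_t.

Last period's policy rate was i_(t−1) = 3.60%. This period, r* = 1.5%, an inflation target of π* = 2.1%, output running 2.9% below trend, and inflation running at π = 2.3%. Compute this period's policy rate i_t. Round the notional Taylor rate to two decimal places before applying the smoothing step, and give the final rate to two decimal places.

3.17%

Output 2.9% below potential → (y − y*) = -2.9.
i^T_t = 1.5 + 2.3 + 0.5 × (2.3 − 2.1) + 0.5 × (-2.9)
   = 1.5 + 2.3 + 0.1 − 1.45 = 2.45
i_t = 0.63 × 3.60 + 0.37 × 2.45 = 2.268 + 0.9065 = 3.17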